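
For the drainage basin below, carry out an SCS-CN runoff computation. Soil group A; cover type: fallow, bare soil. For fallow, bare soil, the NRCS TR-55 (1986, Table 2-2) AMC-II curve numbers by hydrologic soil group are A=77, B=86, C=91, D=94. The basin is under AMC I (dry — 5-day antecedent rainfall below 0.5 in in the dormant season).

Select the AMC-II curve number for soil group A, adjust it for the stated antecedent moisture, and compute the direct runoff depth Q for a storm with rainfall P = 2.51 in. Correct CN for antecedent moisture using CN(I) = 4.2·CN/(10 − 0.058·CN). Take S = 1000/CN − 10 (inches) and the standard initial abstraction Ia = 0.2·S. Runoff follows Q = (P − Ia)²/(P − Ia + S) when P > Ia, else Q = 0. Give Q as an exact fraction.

Q = 30929201689/214392693900 in ≈ 0.144 in

NRCS table: fallow, bare soil, soil group A → CN(II) = 77
CN(I) from CN(II)=77: (4.2·77)/(10 − 0.058·77) = 161700/2767 ≈ 58.439
S = 1000/(161700/2767) − 10 = 11500/1617 in ≈ 7.112 in
Ia = 0.2·(11500/1617) = 2300/1617 in ≈ 1.422 in
Excess rainfall: 2.510 − 1.422 = 1.088 in; P > Ia so Q > 0
Q: (175867/161700)² ÷ (1325867/161700) = 30929201689/214392693900 in (≈ 0.144 in)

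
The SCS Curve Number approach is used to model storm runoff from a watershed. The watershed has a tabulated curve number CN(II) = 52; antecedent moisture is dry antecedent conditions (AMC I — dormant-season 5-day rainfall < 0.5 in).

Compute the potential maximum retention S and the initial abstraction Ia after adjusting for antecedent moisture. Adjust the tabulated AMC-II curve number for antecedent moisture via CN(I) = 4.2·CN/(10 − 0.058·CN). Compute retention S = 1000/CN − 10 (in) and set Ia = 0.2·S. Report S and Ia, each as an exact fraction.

S = 2000/91 in ≈ 21.978 in; Ia = 400/91 in ≈ 4.396 in

Dry (AMC I): CN(I) = 4.2·52/(10 − 0.058·52) = (1092/5)/(873/125) = 9100/291 ≈ 31.271
Retention S: 1000/CN − 10 with CN=31.271 → S = 2000/91 ≈ 21.978 in
Ia = 0.2·(2000/91) = 400/91 in ≈ 4.396 in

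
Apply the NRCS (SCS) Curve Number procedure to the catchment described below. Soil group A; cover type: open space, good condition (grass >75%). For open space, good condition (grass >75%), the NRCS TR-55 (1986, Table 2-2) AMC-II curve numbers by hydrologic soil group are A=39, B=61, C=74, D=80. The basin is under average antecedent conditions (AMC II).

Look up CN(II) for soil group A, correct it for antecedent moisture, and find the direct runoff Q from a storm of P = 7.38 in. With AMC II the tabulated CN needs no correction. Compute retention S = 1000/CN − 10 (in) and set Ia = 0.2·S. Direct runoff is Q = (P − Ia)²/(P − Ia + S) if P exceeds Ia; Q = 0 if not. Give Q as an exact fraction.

Q = 68740681/75642450 in ≈ 0.909 in

NRCS table: open space, good condition (grass >75%), soil group A → CN(II) = 39
CN(II) = 39; AMC II needs no correction.
Retention S: 1000/CN − 10 with CN=39.000 → S = 610/39 ≈ 15.641 in
Initial abstraction Ia = S/5 = (610/39)/5 = 122/39 ≈ 3.128 in
Since P=7.380 > Ia=3.128: effective rainfall P−Ia = 8291/1950 in
Runoff Q = (P−Ia)²/(P−Ia+S) = (4.252)²/(4.252+15.641) = 68740681/75642450 ≈ 0.909 in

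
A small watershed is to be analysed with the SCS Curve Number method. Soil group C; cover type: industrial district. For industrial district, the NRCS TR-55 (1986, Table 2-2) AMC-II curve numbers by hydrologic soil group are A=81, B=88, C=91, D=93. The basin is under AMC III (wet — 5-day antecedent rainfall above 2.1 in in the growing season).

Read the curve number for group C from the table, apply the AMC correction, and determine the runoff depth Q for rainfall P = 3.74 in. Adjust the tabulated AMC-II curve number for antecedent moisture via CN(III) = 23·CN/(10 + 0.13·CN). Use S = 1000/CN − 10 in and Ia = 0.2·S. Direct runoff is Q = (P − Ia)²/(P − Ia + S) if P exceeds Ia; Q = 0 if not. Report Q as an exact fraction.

Q = 146222876881/44726468150 in ≈ 3.269 in

NRCS table: industrial district, soil group C → CN(II) = 91
Wet (AMC III): CN(III) = 23·91/(10 + 0.13·91) = 2093/(2183/100) = 209300/2183 ≈ 95.877
S = 1000/(209300/2183) − 10 = 900/2093 in ≈ 0.430 in
Initial abstraction Ia = S/5 = (900/2093)/5 = 180/2093 ≈ 0.086 in
Excess rainfall: 3.740 − 0.086 = 3.654 in; P > Ia so Q > 0
Runoff Q = (P−Ia)²/(P−Ia+S) = (3.654)²/(3.654+0.430) = 146222876881/44726468150 ≈ 3.269 in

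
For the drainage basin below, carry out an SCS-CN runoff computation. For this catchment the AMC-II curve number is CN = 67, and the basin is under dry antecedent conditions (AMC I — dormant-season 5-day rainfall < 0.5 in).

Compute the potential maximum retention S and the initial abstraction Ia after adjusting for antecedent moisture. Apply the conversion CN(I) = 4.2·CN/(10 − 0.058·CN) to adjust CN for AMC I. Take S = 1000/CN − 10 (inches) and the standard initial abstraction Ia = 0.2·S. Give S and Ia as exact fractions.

S = 5500/469 in ≈ 11.727 in; Ia = 1100/469 in ≈ 2.345 in

Adjust CN=67 to AMC I: 4.2·67/(10 − 0.058·67) → (1407/5) ÷ (3057/500) = 46900/1019 ≈ 46.026
Retention S: 1000/CN − 10 with CN=46.026 → S = 5500/469 ≈ 11.727 in
Ia = 0.2·(5500/469) = 1100/469 in ≈ 2.345 in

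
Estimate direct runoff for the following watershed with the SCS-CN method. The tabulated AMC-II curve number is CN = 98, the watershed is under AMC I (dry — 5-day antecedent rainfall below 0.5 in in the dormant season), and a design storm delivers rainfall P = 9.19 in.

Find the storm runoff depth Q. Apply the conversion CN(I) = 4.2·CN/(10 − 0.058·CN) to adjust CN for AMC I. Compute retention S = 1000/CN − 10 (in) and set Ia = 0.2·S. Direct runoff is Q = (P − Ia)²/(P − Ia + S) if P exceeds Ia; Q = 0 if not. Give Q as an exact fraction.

CN(I) from CN(II)=98: (4.2·98)/(10 − 0.058·98) = 102900/1079 ≈ 95.366
Retention S: 1000/CN − 10 with CN=95.366 → S = 500/1029 ≈ 0.486 in
Ia = 0.2S: 0.2·0.486 = 0.097 in (exactly 100/1029)
P − Ia = 9.190 − 0.097 = 935651/102900 ≈ 9.093 in (> 0, runoff occurs)
Q: (935651/102900)² ÷ (985651/102900) = 875442793801/101423487900 in (≈ 8.632 in)

Q = 875442793801/101423487900 in ≈ 8.632 in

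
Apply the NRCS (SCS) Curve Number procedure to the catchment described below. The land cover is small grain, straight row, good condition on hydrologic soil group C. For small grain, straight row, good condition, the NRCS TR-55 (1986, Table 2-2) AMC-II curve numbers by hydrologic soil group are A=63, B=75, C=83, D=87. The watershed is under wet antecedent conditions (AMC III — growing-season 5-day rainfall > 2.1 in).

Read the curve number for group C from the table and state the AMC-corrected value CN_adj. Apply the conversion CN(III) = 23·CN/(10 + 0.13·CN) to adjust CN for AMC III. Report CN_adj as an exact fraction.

CN_adj = 190900/2079 ≈ 91.823

NRCS table: small grain, straight row, good condition, soil group C → CN(II) = 83
CN(III) from CN(II)=83: (23·83)/(10 + 0.13·83) = 190900/2079 ≈ 91.823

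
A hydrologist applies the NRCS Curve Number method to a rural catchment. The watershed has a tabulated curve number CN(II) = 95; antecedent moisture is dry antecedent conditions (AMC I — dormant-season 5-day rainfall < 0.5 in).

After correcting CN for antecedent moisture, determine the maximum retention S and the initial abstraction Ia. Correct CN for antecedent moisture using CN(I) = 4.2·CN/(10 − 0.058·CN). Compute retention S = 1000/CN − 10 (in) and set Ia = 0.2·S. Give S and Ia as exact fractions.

CN(I) from CN(II)=95: (4.2·95)/(10 − 0.058·95) = 39900/449 ≈ 88.864
Retention S: 1000/CN − 10 with CN=88.864 → S = 500/399 ≈ 1.253 in
Ia = 0.2·(500/399) = 100/399 in ≈ 0.251 in

S = 500/399 in ≈ 1.253 in; Ia = 100/399 in ≈ 0.251 in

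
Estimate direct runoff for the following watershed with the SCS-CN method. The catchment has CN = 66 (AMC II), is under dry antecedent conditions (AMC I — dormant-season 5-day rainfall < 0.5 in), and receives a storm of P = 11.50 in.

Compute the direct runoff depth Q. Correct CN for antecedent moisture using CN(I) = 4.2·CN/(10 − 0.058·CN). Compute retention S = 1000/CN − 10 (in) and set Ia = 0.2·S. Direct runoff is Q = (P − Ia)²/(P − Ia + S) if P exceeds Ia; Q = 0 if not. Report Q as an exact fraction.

CN(I) from CN(II)=66: (4.2·66)/(10 − 0.058·66) = 69300/1543 ≈ 44.913
Max retention: S = 1000/(69300/1543) − 10 = 8500/693 in (≈ 12.266 in)
Initial abstraction Ia = S/5 = (8500/693)/5 = 1700/693 ≈ 2.453 in
P − Ia = 11.500 − 2.453 = 12539/1386 ≈ 9.047 in (> 0, runoff occurs)
Q: (12539/1386)² ÷ (29539/1386) = 157226521/40941054 in (≈ 3.840 in)

Q = 157226521/40941054 in ≈ 3.840 in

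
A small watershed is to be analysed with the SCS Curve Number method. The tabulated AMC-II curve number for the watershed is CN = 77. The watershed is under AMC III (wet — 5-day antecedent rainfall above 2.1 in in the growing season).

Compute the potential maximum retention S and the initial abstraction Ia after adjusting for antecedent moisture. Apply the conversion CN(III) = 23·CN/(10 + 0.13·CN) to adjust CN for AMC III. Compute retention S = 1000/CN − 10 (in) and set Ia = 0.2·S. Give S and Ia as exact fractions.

CN(III) from CN(II)=77: (23·77)/(10 + 0.13·77) = 7700/87 ≈ 88.506
Retention S: 1000/CN − 10 with CN=88.506 → S = 100/77 ≈ 1.299 in
Initial abstraction Ia = S/5 = (100/77)/5 = 20/77 ≈ 0.260 in

S = 100/77 in ≈ 1.299 in; Ia = 20/77 in ≈ 0.260 in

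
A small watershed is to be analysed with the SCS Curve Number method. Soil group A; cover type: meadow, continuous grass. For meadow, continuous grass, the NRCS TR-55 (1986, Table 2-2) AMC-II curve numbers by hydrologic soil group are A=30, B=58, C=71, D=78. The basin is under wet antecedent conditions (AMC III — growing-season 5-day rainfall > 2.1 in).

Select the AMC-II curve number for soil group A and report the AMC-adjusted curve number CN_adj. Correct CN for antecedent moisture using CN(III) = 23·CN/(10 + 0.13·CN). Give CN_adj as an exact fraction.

NRCS table: meadow, continuous grass, soil group A → CN(II) = 30
Adjust CN=30 to AMC III: 23·30/(10 + 0.13·30) → 690 ÷ (139/10) = 6900/139 ≈ 49.640

CN_adj = 6900/139 ≈ 49.640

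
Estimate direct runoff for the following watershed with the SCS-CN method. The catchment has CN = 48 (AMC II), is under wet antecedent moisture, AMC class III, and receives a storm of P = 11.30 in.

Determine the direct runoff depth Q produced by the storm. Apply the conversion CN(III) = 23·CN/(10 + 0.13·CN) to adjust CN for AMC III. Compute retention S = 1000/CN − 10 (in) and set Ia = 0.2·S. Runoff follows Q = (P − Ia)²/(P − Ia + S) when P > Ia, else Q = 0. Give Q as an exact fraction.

Q = 51079609/7173930 in ≈ 7.120 in

Adjust CN=48 to AMC III: 23·48/(10 + 0.13·48) → 1104 ÷ (406/25) = 13800/203 ≈ 67.980
Max retention: S = 1000/(13800/203) − 10 = 325/69 in (≈ 4.710 in)
Initial abstraction Ia = S/5 = (325/69)/5 = 65/69 ≈ 0.942 in
Since P=11.300 > Ia=0.942: effective rainfall P−Ia = 7147/690 in
Q: (7147/690)² ÷ (10397/690) = 51079609/7173930 in (≈ 7.120 in)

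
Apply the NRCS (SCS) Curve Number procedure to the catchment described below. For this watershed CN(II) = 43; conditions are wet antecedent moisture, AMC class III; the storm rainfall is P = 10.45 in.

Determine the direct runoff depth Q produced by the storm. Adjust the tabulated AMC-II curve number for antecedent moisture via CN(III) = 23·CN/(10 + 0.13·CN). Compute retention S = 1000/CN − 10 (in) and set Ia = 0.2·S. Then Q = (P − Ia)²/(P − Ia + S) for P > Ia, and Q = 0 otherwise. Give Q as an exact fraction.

CN(III) from CN(II)=43: (23·43)/(10 + 0.13·43) = 98900/1559 ≈ 63.438
Max retention: S = 1000/(98900/1559) − 10 = 5700/989 in (≈ 5.763 in)
Initial abstraction Ia = S/5 = (5700/989)/5 = 1140/989 ≈ 1.153 in
P − Ia = 10.450 − 1.153 = 183901/19780 ≈ 9.297 in (> 0, runoff occurs)
Q = (183901/19780)²/((183901/19780) + 5700/989) = (33819577801/391248400)/(297901/19780) = 1779977779/310130620 in ≈ 5.739 in

Q = 1779977779/310130620 in ≈ 5.739 in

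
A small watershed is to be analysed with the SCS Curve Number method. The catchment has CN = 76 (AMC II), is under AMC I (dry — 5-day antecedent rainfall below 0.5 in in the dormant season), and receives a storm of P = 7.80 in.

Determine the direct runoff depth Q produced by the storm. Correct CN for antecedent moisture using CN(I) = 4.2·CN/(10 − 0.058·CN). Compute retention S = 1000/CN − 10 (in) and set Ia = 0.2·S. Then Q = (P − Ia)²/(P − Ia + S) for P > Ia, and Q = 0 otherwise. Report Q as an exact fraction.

Q = 17530969/6109355 in ≈ 2.870 in

Adjust CN=76 to AMC I: 4.2·76/(10 − 0.058·76) → (1596/5) ÷ (699/125) = 13300/233 ≈ 57.082
Max retention: S = 1000/(13300/233) − 10 = 1000/133 in (≈ 7.519 in)
Ia = 0.2·(1000/133) = 200/133 in ≈ 1.504 in
Since P=7.800 > Ia=1.504: effective rainfall P−Ia = 4187/665 in
Q = (4187/665)²/((4187/665) + 1000/133) = (17530969/442225)/(9187/665) = 17530969/6109355 in ≈ 2.870 in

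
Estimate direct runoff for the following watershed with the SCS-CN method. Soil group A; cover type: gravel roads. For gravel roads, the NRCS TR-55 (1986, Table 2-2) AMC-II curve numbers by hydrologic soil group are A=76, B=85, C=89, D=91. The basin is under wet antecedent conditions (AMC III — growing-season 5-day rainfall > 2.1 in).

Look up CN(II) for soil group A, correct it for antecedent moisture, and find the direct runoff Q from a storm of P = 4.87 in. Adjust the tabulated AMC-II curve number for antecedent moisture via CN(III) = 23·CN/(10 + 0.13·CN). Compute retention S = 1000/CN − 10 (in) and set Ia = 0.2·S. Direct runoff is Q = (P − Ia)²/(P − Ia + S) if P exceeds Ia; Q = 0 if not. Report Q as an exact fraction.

NRCS table: gravel roads, soil group A → CN(II) = 76
Wet (AMC III): CN(III) = 23·76/(10 + 0.13·76) = 1748/(497/25) = 43700/497 ≈ 87.928
Retention S: 1000/CN − 10 with CN=87.928 → S = 600/437 ≈ 1.373 in
Initial abstraction Ia = S/5 = (600/437)/5 = 120/437 ≈ 0.275 in
Excess rainfall: 4.870 − 0.275 = 4.595 in; P > Ia so Q > 0
Q: (200819/43700)² ÷ (260819/43700) = 40328270761/11397790300 in (≈ 3.538 in)

Q = 40328270761/11397790300 in ≈ 3.538 in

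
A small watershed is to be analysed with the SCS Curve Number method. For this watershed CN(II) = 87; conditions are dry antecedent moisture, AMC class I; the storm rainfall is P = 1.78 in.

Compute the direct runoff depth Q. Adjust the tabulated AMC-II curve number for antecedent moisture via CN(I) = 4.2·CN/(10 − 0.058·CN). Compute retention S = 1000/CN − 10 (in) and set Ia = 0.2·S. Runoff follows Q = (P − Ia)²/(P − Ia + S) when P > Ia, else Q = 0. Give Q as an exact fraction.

Adjust CN=87 to AMC I: 4.2·87/(10 − 0.058·87) → (1827/5) ÷ (2477/500) = 182700/2477 ≈ 73.759
Max retention: S = 1000/(182700/2477) − 10 = 6500/1827 in (≈ 3.558 in)
Ia = 0.2·(6500/1827) = 1300/1827 in ≈ 0.712 in
Since P=1.780 > Ia=0.712: effective rainfall P−Ia = 97603/91350 in
Q: (97603/91350)² ÷ (422603/91350) = 9526345609/38604784050 in (≈ 0.247 in)

Q = 9526345609/38604784050 in ≈ 0.247 in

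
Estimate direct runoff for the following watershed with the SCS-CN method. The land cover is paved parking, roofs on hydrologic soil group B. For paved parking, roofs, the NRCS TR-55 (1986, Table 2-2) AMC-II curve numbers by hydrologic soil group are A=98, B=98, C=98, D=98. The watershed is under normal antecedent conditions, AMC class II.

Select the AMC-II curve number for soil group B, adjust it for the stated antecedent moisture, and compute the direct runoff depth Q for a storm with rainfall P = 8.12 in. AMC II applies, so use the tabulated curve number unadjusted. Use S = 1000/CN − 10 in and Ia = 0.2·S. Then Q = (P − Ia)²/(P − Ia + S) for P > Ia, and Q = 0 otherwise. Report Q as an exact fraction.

Q = 97950609/12430075 in ≈ 7.880 in

NRCS table: paved parking, roofs, soil group B → CN(II) = 98
AMC II — tabulated CN = 98 applies directly.
S = 1000/98 − 10 = 10/49 in ≈ 0.204 in
Initial abstraction Ia = S/5 = (10/49)/5 = 2/49 ≈ 0.041 in
Since P=8.120 > Ia=0.041: effective rainfall P−Ia = 9897/1225 in
Q = (9897/1225)²/((9897/1225) + 10/49) = (97950609/1500625)/(10147/1225) = 97950609/12430075 in ≈ 7.880 in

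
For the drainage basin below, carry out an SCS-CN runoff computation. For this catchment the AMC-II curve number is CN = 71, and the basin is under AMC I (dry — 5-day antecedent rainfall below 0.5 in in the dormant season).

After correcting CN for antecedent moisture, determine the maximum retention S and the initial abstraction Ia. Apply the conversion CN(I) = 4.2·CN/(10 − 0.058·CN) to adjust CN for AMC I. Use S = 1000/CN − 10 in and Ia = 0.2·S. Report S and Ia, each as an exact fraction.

S = 14500/1491 in ≈ 9.725 in; Ia = 2900/1491 in ≈ 1.945 in

CN(I) from CN(II)=71: (4.2·71)/(10 − 0.058·71) = 149100/2941 ≈ 50.697
S = 1000/(149100/2941) − 10 = 14500/1491 in ≈ 9.725 in
Initial abstraction Ia = S/5 = (14500/1491)/5 = 2900/1491 ≈ 1.945 in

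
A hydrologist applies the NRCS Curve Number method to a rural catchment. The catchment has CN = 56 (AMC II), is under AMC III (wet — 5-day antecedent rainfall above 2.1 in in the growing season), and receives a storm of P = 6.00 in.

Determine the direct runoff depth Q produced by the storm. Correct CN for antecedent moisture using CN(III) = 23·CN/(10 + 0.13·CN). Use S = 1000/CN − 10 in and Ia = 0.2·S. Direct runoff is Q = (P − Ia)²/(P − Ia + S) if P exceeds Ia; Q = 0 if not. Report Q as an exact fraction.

Q = 366368/113183 in ≈ 3.237 in

Wet (AMC III): CN(III) = 23·56/(10 + 0.13·56) = 1288/(432/25) = 4025/54 ≈ 74.537
Max retention: S = 1000/(4025/54) − 10 = 550/161 in (≈ 3.416 in)
Ia = 0.2S: 0.2·3.416 = 0.683 in (exactly 110/161)
Excess rainfall: 6.000 − 0.683 = 5.317 in; P > Ia so Q > 0
Runoff Q = (P−Ia)²/(P−Ia+S) = (5.317)²/(5.317+3.416) = 366368/113183 ≈ 3.237 in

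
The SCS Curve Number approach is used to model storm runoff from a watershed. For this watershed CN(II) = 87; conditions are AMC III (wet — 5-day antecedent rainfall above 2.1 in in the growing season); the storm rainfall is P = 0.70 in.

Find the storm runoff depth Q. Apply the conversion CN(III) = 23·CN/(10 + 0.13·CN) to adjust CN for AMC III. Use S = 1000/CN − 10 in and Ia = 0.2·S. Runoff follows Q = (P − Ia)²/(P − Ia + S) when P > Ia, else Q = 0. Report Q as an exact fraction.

Q = 130119649/488384070 in ≈ 0.266 in

Adjust CN=87 to AMC III: 23·87/(10 + 0.13·87) → 2001 ÷ (2131/100) = 200100/2131 ≈ 93.900
S = 1000/(200100/2131) − 10 = 1300/2001 in ≈ 0.650 in
Ia = 0.2·(1300/2001) = 260/2001 in ≈ 0.130 in
Excess rainfall: 0.700 − 0.130 = 0.570 in; P > Ia so Q > 0
Runoff Q = (P−Ia)²/(P−Ia+S) = (0.570)²/(0.570+0.650) = 130119649/488384070 ≈ 0.266 in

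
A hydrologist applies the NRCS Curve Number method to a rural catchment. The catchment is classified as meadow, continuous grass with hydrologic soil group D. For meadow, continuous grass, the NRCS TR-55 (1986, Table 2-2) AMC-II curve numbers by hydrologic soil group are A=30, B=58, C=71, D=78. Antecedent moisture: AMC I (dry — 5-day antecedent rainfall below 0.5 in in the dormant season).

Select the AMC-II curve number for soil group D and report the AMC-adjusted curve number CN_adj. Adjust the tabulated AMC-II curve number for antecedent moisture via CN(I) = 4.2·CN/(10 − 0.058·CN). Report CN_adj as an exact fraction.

CN_adj = 81900/1369 ≈ 59.825

NRCS table: meadow, continuous grass, soil group D → CN(II) = 78
CN(I) from CN(II)=78: (4.2·78)/(10 − 0.058·78) = 81900/1369 ≈ 59.825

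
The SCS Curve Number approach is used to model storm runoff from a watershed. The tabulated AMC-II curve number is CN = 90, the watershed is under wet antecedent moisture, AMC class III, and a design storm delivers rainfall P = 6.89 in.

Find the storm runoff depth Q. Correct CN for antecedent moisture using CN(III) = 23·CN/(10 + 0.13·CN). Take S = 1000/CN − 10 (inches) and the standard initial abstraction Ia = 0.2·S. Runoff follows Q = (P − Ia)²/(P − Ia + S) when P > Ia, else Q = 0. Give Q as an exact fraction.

Q = 19774828129/3117896100 in ≈ 6.342 in

Wet (AMC III): CN(III) = 23·90/(10 + 0.13·90) = 2070/(217/10) = 20700/217 ≈ 95.392
Retention S: 1000/CN − 10 with CN=95.392 → S = 100/207 ≈ 0.483 in
Ia = 0.2S: 0.2·0.483 = 0.097 in (exactly 20/207)
P − Ia = 6.890 − 0.097 = 140623/20700 ≈ 6.793 in (> 0, runoff occurs)
Q = (140623/20700)²/((140623/20700) + 100/207) = (19774828129/428490000)/(150623/20700) = 19774828129/3117896100 in ≈ 6.342 in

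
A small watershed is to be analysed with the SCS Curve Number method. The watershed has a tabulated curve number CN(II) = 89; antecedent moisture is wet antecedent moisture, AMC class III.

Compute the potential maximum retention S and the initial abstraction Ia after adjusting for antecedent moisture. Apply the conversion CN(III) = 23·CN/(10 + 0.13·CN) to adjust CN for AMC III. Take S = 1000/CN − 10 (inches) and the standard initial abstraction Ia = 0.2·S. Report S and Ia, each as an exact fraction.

S = 1100/2047 in ≈ 0.537 in; Ia = 220/2047 in ≈ 0.107 in

Wet (AMC III): CN(III) = 23·89/(10 + 0.13·89) = 2047/(2157/100) = 204700/2157 ≈ 94.900
Max retention: S = 1000/(204700/2157) − 10 = 1100/2047 in (≈ 0.537 in)
Ia = 0.2S: 0.2·0.537 = 0.107 in (exactly 220/2047)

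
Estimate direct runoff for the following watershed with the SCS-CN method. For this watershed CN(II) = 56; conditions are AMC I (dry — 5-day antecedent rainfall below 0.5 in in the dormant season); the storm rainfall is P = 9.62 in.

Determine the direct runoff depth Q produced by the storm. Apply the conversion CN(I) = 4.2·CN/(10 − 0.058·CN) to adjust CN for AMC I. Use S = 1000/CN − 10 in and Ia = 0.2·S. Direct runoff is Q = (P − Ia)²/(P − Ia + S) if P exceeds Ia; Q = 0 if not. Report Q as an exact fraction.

Adjust CN=56 to AMC I: 4.2·56/(10 − 0.058·56) → (1176/5) ÷ (844/125) = 7350/211 ≈ 34.834
Retention S: 1000/CN − 10 with CN=34.834 → S = 2750/147 ≈ 18.707 in
Ia = 0.2S: 0.2·18.707 = 3.741 in (exactly 550/147)
Since P=9.620 > Ia=3.741: effective rainfall P−Ia = 43207/7350 in
Runoff Q = (P−Ia)²/(P−Ia+S) = (5.879)²/(5.879+18.707) = 1866844849/1328196450 ≈ 1.406 in

Q = 1866844849/1328196450 in ≈ 1.406 in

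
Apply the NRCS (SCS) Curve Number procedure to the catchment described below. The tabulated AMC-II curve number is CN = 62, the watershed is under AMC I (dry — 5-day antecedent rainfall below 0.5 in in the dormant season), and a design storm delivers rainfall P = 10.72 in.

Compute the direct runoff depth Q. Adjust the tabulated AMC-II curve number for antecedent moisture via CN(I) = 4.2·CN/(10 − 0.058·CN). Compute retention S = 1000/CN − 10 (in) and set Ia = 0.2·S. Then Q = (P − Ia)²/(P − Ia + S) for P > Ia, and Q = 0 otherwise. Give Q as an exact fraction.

CN(I) from CN(II)=62: (4.2·62)/(10 − 0.058·62) = 65100/1601 ≈ 40.662
Max retention: S = 1000/(65100/1601) − 10 = 9500/651 in (≈ 14.593 in)
Ia = 0.2·(9500/651) = 1900/651 in ≈ 2.919 in
Since P=10.720 > Ia=2.919: effective rainfall P−Ia = 126968/16275 in
Q: (126968/16275)² ÷ (364468/16275) = 4030218256/1482929175 in (≈ 2.718 in)

Q = 4030218256/1482929175 in ≈ 2.718 in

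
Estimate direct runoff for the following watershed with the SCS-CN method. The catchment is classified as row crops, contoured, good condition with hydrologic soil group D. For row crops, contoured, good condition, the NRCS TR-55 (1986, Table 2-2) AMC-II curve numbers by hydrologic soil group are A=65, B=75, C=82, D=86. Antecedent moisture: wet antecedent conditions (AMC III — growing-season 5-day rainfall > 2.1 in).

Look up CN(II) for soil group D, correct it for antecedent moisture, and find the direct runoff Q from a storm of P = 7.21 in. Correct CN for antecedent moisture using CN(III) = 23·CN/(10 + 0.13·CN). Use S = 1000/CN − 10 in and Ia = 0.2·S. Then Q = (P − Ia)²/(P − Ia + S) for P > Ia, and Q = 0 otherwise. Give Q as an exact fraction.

Q = 69813923823/10865846300 in ≈ 6.425 in

NRCS table: row crops, contoured, good condition, soil group D → CN(II) = 86
CN(III) from CN(II)=86: (23·86)/(10 + 0.13·86) = 98900/1059 ≈ 93.390
S = 1000/(98900/1059) − 10 = 700/989 in ≈ 0.708 in
Ia = 0.2·(700/989) = 140/989 in ≈ 0.142 in
P − Ia = 7.210 − 0.142 = 699069/98900 ≈ 7.068 in (> 0, runoff occurs)
Runoff Q = (P−Ia)²/(P−Ia+S) = (7.068)²/(7.068+0.708) = 69813923823/10865846300 ≈ 6.425 in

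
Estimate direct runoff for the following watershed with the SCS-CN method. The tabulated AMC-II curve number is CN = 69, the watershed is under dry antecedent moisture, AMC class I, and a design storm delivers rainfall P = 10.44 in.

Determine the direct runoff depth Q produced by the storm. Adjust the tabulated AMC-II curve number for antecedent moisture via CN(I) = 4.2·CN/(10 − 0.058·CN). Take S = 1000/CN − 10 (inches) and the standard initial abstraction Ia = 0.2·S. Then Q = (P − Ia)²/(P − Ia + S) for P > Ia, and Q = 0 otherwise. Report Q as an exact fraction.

Q = 90413874721/24929646525 in ≈ 3.627 in

Adjust CN=69 to AMC I: 4.2·69/(10 − 0.058·69) → (1449/5) ÷ (2999/500) = 144900/2999 ≈ 48.316
Max retention: S = 1000/(144900/2999) − 10 = 15500/1449 in (≈ 10.697 in)
Ia = 0.2·(15500/1449) = 3100/1449 in ≈ 2.139 in
P − Ia = 10.440 − 2.139 = 300689/36225 ≈ 8.301 in (> 0, runoff occurs)
Runoff Q = (P−Ia)²/(P−Ia+S) = (8.301)²/(8.301+10.697) = 90413874721/24929646525 ≈ 3.627 in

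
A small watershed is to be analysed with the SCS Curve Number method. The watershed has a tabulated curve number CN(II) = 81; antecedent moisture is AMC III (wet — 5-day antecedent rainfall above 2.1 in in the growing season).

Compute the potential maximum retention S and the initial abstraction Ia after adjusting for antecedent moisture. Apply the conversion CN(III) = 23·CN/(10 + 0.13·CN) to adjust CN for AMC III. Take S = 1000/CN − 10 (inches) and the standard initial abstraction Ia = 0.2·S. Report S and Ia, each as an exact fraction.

S = 1900/1863 in ≈ 1.020 in; Ia = 380/1863 in ≈ 0.204 in

Adjust CN=81 to AMC III: 23·81/(10 + 0.13·81) → 1863 ÷ (2053/100) = 186300/2053 ≈ 90.745
Retention S: 1000/CN − 10 with CN=90.745 → S = 1900/1863 ≈ 1.020 in
Ia = 0.2S: 0.2·1.020 = 0.204 in (exactly 380/1863)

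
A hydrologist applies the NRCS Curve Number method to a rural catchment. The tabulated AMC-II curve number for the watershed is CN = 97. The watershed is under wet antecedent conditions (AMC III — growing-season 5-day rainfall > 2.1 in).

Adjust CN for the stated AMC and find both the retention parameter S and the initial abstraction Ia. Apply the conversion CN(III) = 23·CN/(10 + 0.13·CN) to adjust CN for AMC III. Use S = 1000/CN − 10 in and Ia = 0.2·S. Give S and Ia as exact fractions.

CN(III) from CN(II)=97: (23·97)/(10 + 0.13·97) = 223100/2261 ≈ 98.673
S = 1000/(223100/2261) − 10 = 300/2231 in ≈ 0.134 in
Ia = 0.2·(300/2231) = 60/2231 in ≈ 0.027 in

S = 300/2231 in ≈ 0.134 in; Ia = 60/2231 in ≈ 0.027 in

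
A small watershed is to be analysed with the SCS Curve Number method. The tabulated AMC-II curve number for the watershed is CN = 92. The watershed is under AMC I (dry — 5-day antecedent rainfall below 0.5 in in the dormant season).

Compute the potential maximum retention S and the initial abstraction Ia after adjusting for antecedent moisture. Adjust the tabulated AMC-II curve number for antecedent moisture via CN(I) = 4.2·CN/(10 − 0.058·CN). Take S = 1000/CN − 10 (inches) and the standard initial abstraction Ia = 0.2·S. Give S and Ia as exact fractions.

S = 1000/483 in ≈ 2.070 in; Ia = 200/483 in ≈ 0.414 in

Dry (AMC I): CN(I) = 4.2·92/(10 − 0.058·92) = (1932/5)/(583/125) = 48300/583 ≈ 82.847
S = 1000/(48300/583) − 10 = 1000/483 in ≈ 2.070 in
Ia = 0.2·(1000/483) = 200/483 in ≈ 0.414 in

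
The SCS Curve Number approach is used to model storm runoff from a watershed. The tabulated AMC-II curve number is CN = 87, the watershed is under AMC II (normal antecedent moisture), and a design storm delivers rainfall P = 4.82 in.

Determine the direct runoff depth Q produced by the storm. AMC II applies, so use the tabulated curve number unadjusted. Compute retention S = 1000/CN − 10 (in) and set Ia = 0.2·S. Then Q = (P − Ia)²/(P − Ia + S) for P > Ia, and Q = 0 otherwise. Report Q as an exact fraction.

Q = 386790889/113826450 in ≈ 3.398 in

AMC II — tabulated CN = 87 applies directly.
Retention S: 1000/CN − 10 with CN=87.000 → S = 130/87 ≈ 1.494 in
Ia = 0.2·(130/87) = 26/87 in ≈ 0.299 in
P − Ia = 4.820 − 0.299 = 19667/4350 ≈ 4.521 in (> 0, runoff occurs)
Q = (19667/4350)²/((19667/4350) + 130/87) = (386790889/18922500)/(26167/4350) = 386790889/113826450 in ≈ 3.398 in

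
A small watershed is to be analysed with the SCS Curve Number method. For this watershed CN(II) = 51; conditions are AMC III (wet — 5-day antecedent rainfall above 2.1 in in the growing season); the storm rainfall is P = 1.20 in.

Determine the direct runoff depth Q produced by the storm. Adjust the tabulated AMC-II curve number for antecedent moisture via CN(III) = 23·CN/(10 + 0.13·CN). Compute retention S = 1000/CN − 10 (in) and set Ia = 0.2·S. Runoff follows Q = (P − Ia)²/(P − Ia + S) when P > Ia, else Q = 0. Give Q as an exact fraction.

CN(III) from CN(II)=51: (23·51)/(10 + 0.13·51) = 117300/1663 ≈ 70.535
S = 1000/(117300/1663) − 10 = 4900/1173 in ≈ 4.177 in
Ia = 0.2·(4900/1173) = 980/1173 in ≈ 0.835 in
P − Ia = 1.200 − 0.835 = 2138/5865 ≈ 0.365 in (> 0, runoff occurs)
Q: (2138/5865)² ÷ (26638/5865) = 2285522/78115935 in (≈ 0.029 in)

Q = 2285522/78115935 in ≈ 0.029 in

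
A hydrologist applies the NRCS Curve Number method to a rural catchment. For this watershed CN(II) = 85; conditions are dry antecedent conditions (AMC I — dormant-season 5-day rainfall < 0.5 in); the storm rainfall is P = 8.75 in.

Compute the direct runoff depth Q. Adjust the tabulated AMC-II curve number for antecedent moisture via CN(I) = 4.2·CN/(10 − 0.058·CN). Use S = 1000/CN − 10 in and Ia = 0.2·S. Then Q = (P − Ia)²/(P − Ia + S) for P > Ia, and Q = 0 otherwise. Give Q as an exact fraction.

Q = 2835045/548828 in ≈ 5.166 in

Adjust CN=85 to AMC I: 4.2·85/(10 − 0.058·85) → 357 ÷ (507/100) = 11900/169 ≈ 70.414
S = 1000/(11900/169) − 10 = 500/119 in ≈ 4.202 in
Ia = 0.2·(500/119) = 100/119 in ≈ 0.840 in
Excess rainfall: 8.750 − 0.840 = 7.910 in; P > Ia so Q > 0
Runoff Q = (P−Ia)²/(P−Ia+S) = (7.910)²/(7.910+4.202) = 2835045/548828 ≈ 5.166 in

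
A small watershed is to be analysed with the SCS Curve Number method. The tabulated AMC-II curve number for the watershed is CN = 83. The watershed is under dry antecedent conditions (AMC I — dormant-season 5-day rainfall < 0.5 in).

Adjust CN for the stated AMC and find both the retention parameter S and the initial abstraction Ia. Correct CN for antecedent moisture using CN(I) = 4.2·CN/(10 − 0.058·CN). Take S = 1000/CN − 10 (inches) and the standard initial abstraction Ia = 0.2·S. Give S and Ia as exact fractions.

CN(I) from CN(II)=83: (4.2·83)/(10 − 0.058·83) = 174300/2593 ≈ 67.219
S = 1000/(174300/2593) − 10 = 8500/1743 in ≈ 4.877 in
Initial abstraction Ia = S/5 = (8500/1743)/5 = 1700/1743 ≈ 0.975 in

S = 8500/1743 in ≈ 4.877 in; Ia = 1700/1743 in ≈ 0.975 in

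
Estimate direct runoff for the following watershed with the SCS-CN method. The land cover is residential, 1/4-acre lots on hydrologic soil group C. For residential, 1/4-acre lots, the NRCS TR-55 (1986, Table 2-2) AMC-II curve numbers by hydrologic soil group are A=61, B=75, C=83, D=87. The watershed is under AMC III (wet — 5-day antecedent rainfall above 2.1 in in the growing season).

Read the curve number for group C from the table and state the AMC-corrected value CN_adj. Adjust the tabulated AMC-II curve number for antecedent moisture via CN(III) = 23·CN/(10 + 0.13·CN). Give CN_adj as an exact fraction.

CN_adj = 190900/2079 ≈ 91.823

NRCS table: residential, 1/4-acre lots, soil group C → CN(II) = 83
CN(III) from CN(II)=83: (23·83)/(10 + 0.13·83) = 190900/2079 ≈ 91.823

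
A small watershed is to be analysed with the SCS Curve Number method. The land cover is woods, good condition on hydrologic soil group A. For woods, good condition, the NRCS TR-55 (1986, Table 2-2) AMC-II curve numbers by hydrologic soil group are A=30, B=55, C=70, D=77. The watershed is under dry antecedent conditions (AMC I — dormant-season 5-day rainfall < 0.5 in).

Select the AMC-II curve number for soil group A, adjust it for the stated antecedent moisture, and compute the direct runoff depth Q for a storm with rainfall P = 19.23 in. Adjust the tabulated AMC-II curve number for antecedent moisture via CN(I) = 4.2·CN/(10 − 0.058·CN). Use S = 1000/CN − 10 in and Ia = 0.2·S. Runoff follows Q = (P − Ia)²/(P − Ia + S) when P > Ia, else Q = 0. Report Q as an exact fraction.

NRCS table: woods, good condition, soil group A → CN(II) = 30
CN(I) from CN(II)=30: (4.2·30)/(10 − 0.058·30) = 900/59 ≈ 15.254
S = 1000/(900/59) − 10 = 500/9 in ≈ 55.556 in
Initial abstraction Ia = S/5 = (500/9)/5 = 100/9 ≈ 11.111 in
Since P=19.230 > Ia=11.111: effective rainfall P−Ia = 7307/900 in
Q: (7307/900)² ÷ (57307/900) = 53392249/51576300 in (≈ 1.035 in)

Q = 53392249/51576300 in ≈ 1.035 in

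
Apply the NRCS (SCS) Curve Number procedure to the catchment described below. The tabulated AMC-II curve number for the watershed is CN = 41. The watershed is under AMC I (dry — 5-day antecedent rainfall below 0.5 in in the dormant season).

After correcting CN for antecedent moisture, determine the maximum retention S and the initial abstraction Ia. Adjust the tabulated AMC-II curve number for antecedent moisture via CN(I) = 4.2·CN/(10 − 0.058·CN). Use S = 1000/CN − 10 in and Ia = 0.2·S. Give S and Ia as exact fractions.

Adjust CN=41 to AMC I: 4.2·41/(10 − 0.058·41) → (861/5) ÷ (3811/500) = 86100/3811 ≈ 22.592
Max retention: S = 1000/(86100/3811) − 10 = 29500/861 in (≈ 34.262 in)
Ia = 0.2S: 0.2·34.262 = 6.852 in (exactly 5900/861)

S = 29500/861 in ≈ 34.262 in; Ia = 5900/861 in ≈ 6.852 in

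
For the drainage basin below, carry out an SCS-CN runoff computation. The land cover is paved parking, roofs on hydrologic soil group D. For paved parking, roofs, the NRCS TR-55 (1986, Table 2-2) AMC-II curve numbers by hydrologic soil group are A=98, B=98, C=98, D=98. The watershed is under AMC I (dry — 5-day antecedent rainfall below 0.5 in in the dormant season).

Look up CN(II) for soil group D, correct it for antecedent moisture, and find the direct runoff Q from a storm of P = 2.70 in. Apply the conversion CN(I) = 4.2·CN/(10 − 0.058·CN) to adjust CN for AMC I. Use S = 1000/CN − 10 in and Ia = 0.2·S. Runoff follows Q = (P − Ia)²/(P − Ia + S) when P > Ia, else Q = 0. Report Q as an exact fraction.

Q = 717329089/327047070 in ≈ 2.193 in

NRCS table: paved parking, roofs, soil group D → CN(II) = 98
Dry (AMC I): CN(I) = 4.2·98/(10 − 0.058·98) = (2058/5)/(1079/250) = 102900/1079 ≈ 95.366
S = 1000/(102900/1079) − 10 = 500/1029 in ≈ 0.486 in
Ia = 0.2·(500/1029) = 100/1029 in ≈ 0.097 in
P − Ia = 2.700 − 0.097 = 26783/10290 ≈ 2.603 in (> 0, runoff occurs)
Runoff Q = (P−Ia)²/(P−Ia+S) = (2.603)²/(2.603+0.486) = 717329089/327047070 ≈ 2.193 in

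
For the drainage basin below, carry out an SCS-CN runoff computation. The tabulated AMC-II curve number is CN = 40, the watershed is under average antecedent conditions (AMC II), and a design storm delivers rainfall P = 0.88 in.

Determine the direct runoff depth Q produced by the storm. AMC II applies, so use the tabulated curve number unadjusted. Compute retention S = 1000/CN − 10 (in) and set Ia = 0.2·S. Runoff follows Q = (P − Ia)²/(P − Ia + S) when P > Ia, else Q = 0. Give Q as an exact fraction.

AMC II — tabulated CN = 40 applies directly.
S = 1000/40 − 10 = 15 in ≈ 15.000 in
Ia = 0.2S: 0.2·15.000 = 3.000 in (exactly 3)
P = 0.880 ≤ Ia = 3.000 in: entire storm abstracted, Q = 0.

Q = 0 in ≈ 0.000 in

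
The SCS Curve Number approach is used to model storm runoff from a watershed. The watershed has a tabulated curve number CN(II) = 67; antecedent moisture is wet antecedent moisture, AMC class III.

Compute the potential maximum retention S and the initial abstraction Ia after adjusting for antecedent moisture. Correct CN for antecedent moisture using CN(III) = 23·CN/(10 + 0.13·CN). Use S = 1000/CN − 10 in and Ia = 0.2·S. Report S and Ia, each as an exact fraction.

S = 3300/1541 in ≈ 2.141 in; Ia = 660/1541 in ≈ 0.428 in

CN(III) from CN(II)=67: (23·67)/(10 + 0.13·67) = 154100/1871 ≈ 82.362
Retention S: 1000/CN − 10 with CN=82.362 → S = 3300/1541 ≈ 2.141 in
Initial abstraction Ia = S/5 = (3300/1541)/5 = 660/1541 ≈ 0.428 in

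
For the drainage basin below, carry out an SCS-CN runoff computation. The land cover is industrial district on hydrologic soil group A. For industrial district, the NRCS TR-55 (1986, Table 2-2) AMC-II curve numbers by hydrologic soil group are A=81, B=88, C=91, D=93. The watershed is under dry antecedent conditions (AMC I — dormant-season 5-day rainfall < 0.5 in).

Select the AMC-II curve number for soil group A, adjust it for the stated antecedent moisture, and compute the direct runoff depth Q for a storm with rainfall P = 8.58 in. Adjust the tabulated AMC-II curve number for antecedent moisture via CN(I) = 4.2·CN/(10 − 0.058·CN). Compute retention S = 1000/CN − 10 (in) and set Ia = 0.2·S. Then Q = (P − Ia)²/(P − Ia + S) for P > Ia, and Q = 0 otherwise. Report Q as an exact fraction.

NRCS table: industrial district, soil group A → CN(II) = 81
Dry (AMC I): CN(I) = 4.2·81/(10 − 0.058·81) = (1701/5)/(2651/500) = 170100/2651 ≈ 64.164
S = 1000/(170100/2651) − 10 = 9500/1701 in ≈ 5.585 in
Initial abstraction Ia = S/5 = (9500/1701)/5 = 1900/1701 ≈ 1.117 in
Excess rainfall: 8.580 − 1.117 = 7.463 in; P > Ia so Q > 0
Q = (634729/85050)²/((634729/85050) + 9500/1701) = (402880903441/7233502500)/(1109729/85050) = 402880903441/94382451450 in ≈ 4.269 in

Q = 402880903441/94382451450 in ≈ 4.269 in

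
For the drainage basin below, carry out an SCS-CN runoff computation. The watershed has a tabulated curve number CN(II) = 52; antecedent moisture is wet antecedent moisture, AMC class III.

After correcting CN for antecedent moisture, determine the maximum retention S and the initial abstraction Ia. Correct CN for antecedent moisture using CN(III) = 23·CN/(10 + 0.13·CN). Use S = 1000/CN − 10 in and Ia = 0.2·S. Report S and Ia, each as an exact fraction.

S = 1200/299 in ≈ 4.013 in; Ia = 240/299 in ≈ 0.803 in

Adjust CN=52 to AMC III: 23·52/(10 + 0.13·52) → 1196 ÷ (419/25) = 29900/419 ≈ 71.360
Max retention: S = 1000/(29900/419) − 10 = 1200/299 in (≈ 4.013 in)
Initial abstraction Ia = S/5 = (1200/299)/5 = 240/299 ≈ 0.803 in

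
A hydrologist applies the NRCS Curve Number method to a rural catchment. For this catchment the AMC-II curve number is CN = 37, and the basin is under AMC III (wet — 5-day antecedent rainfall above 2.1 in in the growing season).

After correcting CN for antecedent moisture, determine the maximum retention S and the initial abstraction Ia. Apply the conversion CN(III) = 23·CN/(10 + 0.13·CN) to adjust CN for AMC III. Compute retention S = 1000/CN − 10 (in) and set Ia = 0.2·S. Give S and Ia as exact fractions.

S = 6300/851 in ≈ 7.403 in; Ia = 1260/851 in ≈ 1.481 in

Adjust CN=37 to AMC III: 23·37/(10 + 0.13·37) → 851 ÷ (1481/100) = 85100/1481 ≈ 57.461
S = 1000/(85100/1481) − 10 = 6300/851 in ≈ 7.403 in
Ia = 0.2S: 0.2·7.403 = 1.481 in (exactly 1260/851)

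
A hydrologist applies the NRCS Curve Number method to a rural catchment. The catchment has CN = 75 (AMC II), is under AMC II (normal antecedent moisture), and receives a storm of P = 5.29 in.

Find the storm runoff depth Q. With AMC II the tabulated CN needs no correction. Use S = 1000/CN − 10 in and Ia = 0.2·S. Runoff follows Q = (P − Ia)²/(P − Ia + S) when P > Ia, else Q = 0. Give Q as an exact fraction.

Q = 1923769/716100 in ≈ 2.686 in

CN(II) = 75; AMC II needs no correction.
Retention S: 1000/CN − 10 with CN=75.000 → S = 10/3 ≈ 3.333 in
Initial abstraction Ia = S/5 = (10/3)/5 = 2/3 ≈ 0.667 in
Excess rainfall: 5.290 − 0.667 = 4.623 in; P > Ia so Q > 0
Runoff Q = (P−Ia)²/(P−Ia+S) = (4.623)²/(4.623+3.333) = 1923769/716100 ≈ 2.686 in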